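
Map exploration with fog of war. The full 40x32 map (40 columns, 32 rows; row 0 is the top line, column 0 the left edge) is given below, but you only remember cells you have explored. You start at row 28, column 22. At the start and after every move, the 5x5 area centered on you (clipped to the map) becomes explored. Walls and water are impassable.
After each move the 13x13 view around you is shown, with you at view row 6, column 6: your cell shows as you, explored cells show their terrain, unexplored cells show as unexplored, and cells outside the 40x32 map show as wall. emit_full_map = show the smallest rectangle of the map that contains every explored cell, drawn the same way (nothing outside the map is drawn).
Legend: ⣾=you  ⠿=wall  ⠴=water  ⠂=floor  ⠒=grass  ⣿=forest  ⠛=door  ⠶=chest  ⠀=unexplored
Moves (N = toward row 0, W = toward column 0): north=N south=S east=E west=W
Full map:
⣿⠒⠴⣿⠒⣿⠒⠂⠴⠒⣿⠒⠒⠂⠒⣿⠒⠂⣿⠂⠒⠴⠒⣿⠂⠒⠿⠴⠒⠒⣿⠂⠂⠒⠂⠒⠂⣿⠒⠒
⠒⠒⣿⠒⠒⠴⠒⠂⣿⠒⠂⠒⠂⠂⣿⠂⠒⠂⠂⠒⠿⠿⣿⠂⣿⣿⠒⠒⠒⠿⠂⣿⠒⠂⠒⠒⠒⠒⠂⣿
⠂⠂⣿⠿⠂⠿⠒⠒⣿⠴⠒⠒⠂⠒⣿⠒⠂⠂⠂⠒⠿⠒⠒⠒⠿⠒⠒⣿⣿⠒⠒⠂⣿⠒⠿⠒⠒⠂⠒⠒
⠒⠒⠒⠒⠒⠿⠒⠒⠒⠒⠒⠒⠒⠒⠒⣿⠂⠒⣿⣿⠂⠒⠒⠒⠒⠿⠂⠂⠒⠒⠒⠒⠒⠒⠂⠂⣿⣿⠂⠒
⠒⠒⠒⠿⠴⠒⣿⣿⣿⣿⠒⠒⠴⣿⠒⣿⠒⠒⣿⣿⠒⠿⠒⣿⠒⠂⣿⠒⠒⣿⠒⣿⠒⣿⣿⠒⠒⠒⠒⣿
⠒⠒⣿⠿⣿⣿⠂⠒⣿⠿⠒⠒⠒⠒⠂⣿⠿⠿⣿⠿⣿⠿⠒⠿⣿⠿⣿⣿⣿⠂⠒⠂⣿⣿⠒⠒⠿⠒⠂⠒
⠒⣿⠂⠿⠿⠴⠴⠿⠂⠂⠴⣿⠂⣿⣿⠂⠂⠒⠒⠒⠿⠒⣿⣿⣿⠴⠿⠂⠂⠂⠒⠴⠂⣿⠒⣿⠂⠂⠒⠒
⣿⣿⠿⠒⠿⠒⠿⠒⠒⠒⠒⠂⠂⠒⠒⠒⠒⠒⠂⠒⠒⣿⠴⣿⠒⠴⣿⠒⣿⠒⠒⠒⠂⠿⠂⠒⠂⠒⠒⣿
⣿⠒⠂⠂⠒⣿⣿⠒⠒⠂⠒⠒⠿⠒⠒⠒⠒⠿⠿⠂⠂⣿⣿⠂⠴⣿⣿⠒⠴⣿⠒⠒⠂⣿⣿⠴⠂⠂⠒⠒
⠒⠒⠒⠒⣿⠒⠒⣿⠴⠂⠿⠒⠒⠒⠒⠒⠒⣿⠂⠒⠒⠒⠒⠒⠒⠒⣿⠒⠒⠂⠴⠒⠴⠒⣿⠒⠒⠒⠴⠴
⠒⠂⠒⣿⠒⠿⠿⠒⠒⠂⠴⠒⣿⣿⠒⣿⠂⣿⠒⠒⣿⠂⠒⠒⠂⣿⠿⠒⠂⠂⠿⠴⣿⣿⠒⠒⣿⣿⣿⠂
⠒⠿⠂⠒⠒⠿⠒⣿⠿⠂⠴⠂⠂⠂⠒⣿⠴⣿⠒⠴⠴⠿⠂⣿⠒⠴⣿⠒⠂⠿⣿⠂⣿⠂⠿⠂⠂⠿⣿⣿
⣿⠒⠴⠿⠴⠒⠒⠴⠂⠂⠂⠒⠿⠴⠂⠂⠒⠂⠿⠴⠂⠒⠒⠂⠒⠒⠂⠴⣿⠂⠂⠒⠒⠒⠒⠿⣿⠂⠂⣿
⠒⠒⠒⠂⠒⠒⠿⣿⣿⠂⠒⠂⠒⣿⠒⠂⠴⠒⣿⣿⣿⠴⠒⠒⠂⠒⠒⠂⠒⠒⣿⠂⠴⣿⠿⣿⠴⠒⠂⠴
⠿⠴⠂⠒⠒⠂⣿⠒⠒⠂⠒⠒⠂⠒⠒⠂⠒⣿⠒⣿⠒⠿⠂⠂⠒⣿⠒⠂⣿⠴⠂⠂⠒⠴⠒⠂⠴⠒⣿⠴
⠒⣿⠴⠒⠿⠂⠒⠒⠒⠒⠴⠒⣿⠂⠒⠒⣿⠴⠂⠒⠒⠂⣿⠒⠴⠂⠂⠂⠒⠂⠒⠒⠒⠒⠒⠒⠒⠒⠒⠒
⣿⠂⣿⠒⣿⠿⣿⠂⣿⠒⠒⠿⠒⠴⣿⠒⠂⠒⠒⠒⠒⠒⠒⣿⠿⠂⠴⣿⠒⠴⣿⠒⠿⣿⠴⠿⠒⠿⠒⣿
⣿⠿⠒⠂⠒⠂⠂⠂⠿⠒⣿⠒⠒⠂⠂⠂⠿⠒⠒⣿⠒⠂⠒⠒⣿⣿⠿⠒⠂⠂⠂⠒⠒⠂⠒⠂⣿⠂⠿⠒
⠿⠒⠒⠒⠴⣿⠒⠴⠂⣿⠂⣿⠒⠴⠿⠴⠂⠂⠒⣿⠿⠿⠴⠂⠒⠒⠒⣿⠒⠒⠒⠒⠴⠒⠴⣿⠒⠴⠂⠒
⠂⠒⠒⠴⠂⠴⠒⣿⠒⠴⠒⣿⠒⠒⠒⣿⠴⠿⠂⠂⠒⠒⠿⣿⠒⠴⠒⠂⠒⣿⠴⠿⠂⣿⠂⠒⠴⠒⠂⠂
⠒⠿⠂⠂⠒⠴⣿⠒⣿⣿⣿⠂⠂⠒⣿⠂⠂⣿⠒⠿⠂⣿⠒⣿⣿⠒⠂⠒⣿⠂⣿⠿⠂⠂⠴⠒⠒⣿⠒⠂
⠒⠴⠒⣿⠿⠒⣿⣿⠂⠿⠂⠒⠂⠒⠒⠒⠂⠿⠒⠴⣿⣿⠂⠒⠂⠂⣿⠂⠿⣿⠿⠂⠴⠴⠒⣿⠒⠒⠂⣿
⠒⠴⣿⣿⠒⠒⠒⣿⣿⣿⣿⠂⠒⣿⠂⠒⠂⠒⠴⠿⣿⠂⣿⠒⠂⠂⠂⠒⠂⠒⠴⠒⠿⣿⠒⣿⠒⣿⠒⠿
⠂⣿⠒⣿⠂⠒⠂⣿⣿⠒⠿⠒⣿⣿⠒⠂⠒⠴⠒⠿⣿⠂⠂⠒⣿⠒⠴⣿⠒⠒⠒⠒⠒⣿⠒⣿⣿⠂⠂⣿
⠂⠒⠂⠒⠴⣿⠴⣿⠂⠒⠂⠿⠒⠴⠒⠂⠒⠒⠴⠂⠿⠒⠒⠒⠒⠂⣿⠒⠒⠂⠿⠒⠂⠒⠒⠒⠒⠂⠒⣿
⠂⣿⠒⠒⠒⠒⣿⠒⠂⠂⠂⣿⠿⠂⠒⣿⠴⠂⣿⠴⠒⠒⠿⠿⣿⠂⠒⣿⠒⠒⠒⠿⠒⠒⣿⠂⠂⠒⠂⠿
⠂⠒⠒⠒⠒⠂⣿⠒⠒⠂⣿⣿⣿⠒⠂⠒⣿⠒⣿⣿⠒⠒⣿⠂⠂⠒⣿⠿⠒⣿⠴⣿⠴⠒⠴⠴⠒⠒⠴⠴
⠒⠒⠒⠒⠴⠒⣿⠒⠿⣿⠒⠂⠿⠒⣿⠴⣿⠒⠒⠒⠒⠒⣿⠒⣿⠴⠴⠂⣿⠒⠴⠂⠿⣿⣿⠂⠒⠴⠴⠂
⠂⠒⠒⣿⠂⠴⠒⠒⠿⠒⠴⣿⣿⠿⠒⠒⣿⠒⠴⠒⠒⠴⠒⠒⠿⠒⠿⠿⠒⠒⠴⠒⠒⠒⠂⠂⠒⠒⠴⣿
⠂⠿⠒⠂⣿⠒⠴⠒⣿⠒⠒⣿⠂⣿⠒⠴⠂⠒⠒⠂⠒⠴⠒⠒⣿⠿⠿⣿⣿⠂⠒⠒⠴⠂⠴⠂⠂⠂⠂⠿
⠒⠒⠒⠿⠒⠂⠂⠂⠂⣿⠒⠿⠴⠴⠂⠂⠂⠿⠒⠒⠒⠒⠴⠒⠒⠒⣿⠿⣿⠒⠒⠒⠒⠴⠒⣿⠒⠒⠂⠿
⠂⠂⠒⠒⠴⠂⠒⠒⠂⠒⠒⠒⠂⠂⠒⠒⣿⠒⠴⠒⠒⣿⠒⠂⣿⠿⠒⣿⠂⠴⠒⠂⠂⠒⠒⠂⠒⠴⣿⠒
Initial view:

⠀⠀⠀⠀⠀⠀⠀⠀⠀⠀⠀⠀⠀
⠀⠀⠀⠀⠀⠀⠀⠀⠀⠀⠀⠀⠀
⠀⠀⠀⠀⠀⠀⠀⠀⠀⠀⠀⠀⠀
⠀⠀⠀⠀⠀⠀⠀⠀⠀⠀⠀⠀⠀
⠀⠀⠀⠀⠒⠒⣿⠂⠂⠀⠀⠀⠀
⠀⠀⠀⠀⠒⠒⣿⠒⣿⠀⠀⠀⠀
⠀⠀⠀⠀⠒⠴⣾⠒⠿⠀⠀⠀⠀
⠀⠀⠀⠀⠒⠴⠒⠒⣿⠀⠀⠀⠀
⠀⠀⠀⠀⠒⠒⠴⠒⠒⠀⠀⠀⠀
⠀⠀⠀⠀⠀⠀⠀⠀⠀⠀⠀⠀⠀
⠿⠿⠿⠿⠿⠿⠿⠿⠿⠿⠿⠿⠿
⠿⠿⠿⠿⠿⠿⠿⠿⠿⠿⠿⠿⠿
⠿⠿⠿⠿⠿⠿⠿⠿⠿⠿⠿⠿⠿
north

⠀⠀⠀⠀⠀⠀⠀⠀⠀⠀⠀⠀⠀
⠀⠀⠀⠀⠀⠀⠀⠀⠀⠀⠀⠀⠀
⠀⠀⠀⠀⠀⠀⠀⠀⠀⠀⠀⠀⠀
⠀⠀⠀⠀⠀⠀⠀⠀⠀⠀⠀⠀⠀
⠀⠀⠀⠀⠒⠒⠿⠿⣿⠀⠀⠀⠀
⠀⠀⠀⠀⠒⠒⣿⠂⠂⠀⠀⠀⠀
⠀⠀⠀⠀⠒⠒⣾⠒⣿⠀⠀⠀⠀
⠀⠀⠀⠀⠒⠴⠒⠒⠿⠀⠀⠀⠀
⠀⠀⠀⠀⠒⠴⠒⠒⣿⠀⠀⠀⠀
⠀⠀⠀⠀⠒⠒⠴⠒⠒⠀⠀⠀⠀
⠀⠀⠀⠀⠀⠀⠀⠀⠀⠀⠀⠀⠀
⠿⠿⠿⠿⠿⠿⠿⠿⠿⠿⠿⠿⠿
⠿⠿⠿⠿⠿⠿⠿⠿⠿⠿⠿⠿⠿

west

⠀⠀⠀⠀⠀⠀⠀⠀⠀⠀⠀⠀⠀
⠀⠀⠀⠀⠀⠀⠀⠀⠀⠀⠀⠀⠀
⠀⠀⠀⠀⠀⠀⠀⠀⠀⠀⠀⠀⠀
⠀⠀⠀⠀⠀⠀⠀⠀⠀⠀⠀⠀⠀
⠀⠀⠀⠀⠴⠒⠒⠿⠿⣿⠀⠀⠀
⠀⠀⠀⠀⣿⠒⠒⣿⠂⠂⠀⠀⠀
⠀⠀⠀⠀⠒⠒⣾⣿⠒⣿⠀⠀⠀
⠀⠀⠀⠀⠒⠒⠴⠒⠒⠿⠀⠀⠀
⠀⠀⠀⠀⠂⠒⠴⠒⠒⣿⠀⠀⠀
⠀⠀⠀⠀⠀⠒⠒⠴⠒⠒⠀⠀⠀
⠀⠀⠀⠀⠀⠀⠀⠀⠀⠀⠀⠀⠀
⠿⠿⠿⠿⠿⠿⠿⠿⠿⠿⠿⠿⠿
⠿⠿⠿⠿⠿⠿⠿⠿⠿⠿⠿⠿⠿

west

⠀⠀⠀⠀⠀⠀⠀⠀⠀⠀⠀⠀⠀
⠀⠀⠀⠀⠀⠀⠀⠀⠀⠀⠀⠀⠀
⠀⠀⠀⠀⠀⠀⠀⠀⠀⠀⠀⠀⠀
⠀⠀⠀⠀⠀⠀⠀⠀⠀⠀⠀⠀⠀
⠀⠀⠀⠀⣿⠴⠒⠒⠿⠿⣿⠀⠀
⠀⠀⠀⠀⣿⣿⠒⠒⣿⠂⠂⠀⠀
⠀⠀⠀⠀⠒⠒⣾⠒⣿⠒⣿⠀⠀
⠀⠀⠀⠀⠴⠒⠒⠴⠒⠒⠿⠀⠀
⠀⠀⠀⠀⠒⠂⠒⠴⠒⠒⣿⠀⠀
⠀⠀⠀⠀⠀⠀⠒⠒⠴⠒⠒⠀⠀
⠀⠀⠀⠀⠀⠀⠀⠀⠀⠀⠀⠀⠀
⠿⠿⠿⠿⠿⠿⠿⠿⠿⠿⠿⠿⠿
⠿⠿⠿⠿⠿⠿⠿⠿⠿⠿⠿⠿⠿

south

⠀⠀⠀⠀⠀⠀⠀⠀⠀⠀⠀⠀⠀
⠀⠀⠀⠀⠀⠀⠀⠀⠀⠀⠀⠀⠀
⠀⠀⠀⠀⠀⠀⠀⠀⠀⠀⠀⠀⠀
⠀⠀⠀⠀⣿⠴⠒⠒⠿⠿⣿⠀⠀
⠀⠀⠀⠀⣿⣿⠒⠒⣿⠂⠂⠀⠀
⠀⠀⠀⠀⠒⠒⠒⠒⣿⠒⣿⠀⠀
⠀⠀⠀⠀⠴⠒⣾⠴⠒⠒⠿⠀⠀
⠀⠀⠀⠀⠒⠂⠒⠴⠒⠒⣿⠀⠀
⠀⠀⠀⠀⠒⠒⠒⠒⠴⠒⠒⠀⠀
⠀⠀⠀⠀⠀⠀⠀⠀⠀⠀⠀⠀⠀
⠿⠿⠿⠿⠿⠿⠿⠿⠿⠿⠿⠿⠿
⠿⠿⠿⠿⠿⠿⠿⠿⠿⠿⠿⠿⠿
⠿⠿⠿⠿⠿⠿⠿⠿⠿⠿⠿⠿⠿

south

⠀⠀⠀⠀⠀⠀⠀⠀⠀⠀⠀⠀⠀
⠀⠀⠀⠀⠀⠀⠀⠀⠀⠀⠀⠀⠀
⠀⠀⠀⠀⣿⠴⠒⠒⠿⠿⣿⠀⠀
⠀⠀⠀⠀⣿⣿⠒⠒⣿⠂⠂⠀⠀
⠀⠀⠀⠀⠒⠒⠒⠒⣿⠒⣿⠀⠀
⠀⠀⠀⠀⠴⠒⠒⠴⠒⠒⠿⠀⠀
⠀⠀⠀⠀⠒⠂⣾⠴⠒⠒⣿⠀⠀
⠀⠀⠀⠀⠒⠒⠒⠒⠴⠒⠒⠀⠀
⠀⠀⠀⠀⠴⠒⠒⣿⠒⠀⠀⠀⠀
⠿⠿⠿⠿⠿⠿⠿⠿⠿⠿⠿⠿⠿
⠿⠿⠿⠿⠿⠿⠿⠿⠿⠿⠿⠿⠿
⠿⠿⠿⠿⠿⠿⠿⠿⠿⠿⠿⠿⠿
⠿⠿⠿⠿⠿⠿⠿⠿⠿⠿⠿⠿⠿

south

⠀⠀⠀⠀⠀⠀⠀⠀⠀⠀⠀⠀⠀
⠀⠀⠀⠀⣿⠴⠒⠒⠿⠿⣿⠀⠀
⠀⠀⠀⠀⣿⣿⠒⠒⣿⠂⠂⠀⠀
⠀⠀⠀⠀⠒⠒⠒⠒⣿⠒⣿⠀⠀
⠀⠀⠀⠀⠴⠒⠒⠴⠒⠒⠿⠀⠀
⠀⠀⠀⠀⠒⠂⠒⠴⠒⠒⣿⠀⠀
⠀⠀⠀⠀⠒⠒⣾⠒⠴⠒⠒⠀⠀
⠀⠀⠀⠀⠴⠒⠒⣿⠒⠀⠀⠀⠀
⠿⠿⠿⠿⠿⠿⠿⠿⠿⠿⠿⠿⠿
⠿⠿⠿⠿⠿⠿⠿⠿⠿⠿⠿⠿⠿
⠿⠿⠿⠿⠿⠿⠿⠿⠿⠿⠿⠿⠿
⠿⠿⠿⠿⠿⠿⠿⠿⠿⠿⠿⠿⠿
⠿⠿⠿⠿⠿⠿⠿⠿⠿⠿⠿⠿⠿

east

⠀⠀⠀⠀⠀⠀⠀⠀⠀⠀⠀⠀⠀
⠀⠀⠀⣿⠴⠒⠒⠿⠿⣿⠀⠀⠀
⠀⠀⠀⣿⣿⠒⠒⣿⠂⠂⠀⠀⠀
⠀⠀⠀⠒⠒⠒⠒⣿⠒⣿⠀⠀⠀
⠀⠀⠀⠴⠒⠒⠴⠒⠒⠿⠀⠀⠀
⠀⠀⠀⠒⠂⠒⠴⠒⠒⣿⠀⠀⠀
⠀⠀⠀⠒⠒⠒⣾⠴⠒⠒⠀⠀⠀
⠀⠀⠀⠴⠒⠒⣿⠒⠂⠀⠀⠀⠀
⠿⠿⠿⠿⠿⠿⠿⠿⠿⠿⠿⠿⠿
⠿⠿⠿⠿⠿⠿⠿⠿⠿⠿⠿⠿⠿
⠿⠿⠿⠿⠿⠿⠿⠿⠿⠿⠿⠿⠿
⠿⠿⠿⠿⠿⠿⠿⠿⠿⠿⠿⠿⠿
⠿⠿⠿⠿⠿⠿⠿⠿⠿⠿⠿⠿⠿

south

⠀⠀⠀⣿⠴⠒⠒⠿⠿⣿⠀⠀⠀
⠀⠀⠀⣿⣿⠒⠒⣿⠂⠂⠀⠀⠀
⠀⠀⠀⠒⠒⠒⠒⣿⠒⣿⠀⠀⠀
⠀⠀⠀⠴⠒⠒⠴⠒⠒⠿⠀⠀⠀
⠀⠀⠀⠒⠂⠒⠴⠒⠒⣿⠀⠀⠀
⠀⠀⠀⠒⠒⠒⠒⠴⠒⠒⠀⠀⠀
⠀⠀⠀⠴⠒⠒⣾⠒⠂⠀⠀⠀⠀
⠿⠿⠿⠿⠿⠿⠿⠿⠿⠿⠿⠿⠿
⠿⠿⠿⠿⠿⠿⠿⠿⠿⠿⠿⠿⠿
⠿⠿⠿⠿⠿⠿⠿⠿⠿⠿⠿⠿⠿
⠿⠿⠿⠿⠿⠿⠿⠿⠿⠿⠿⠿⠿
⠿⠿⠿⠿⠿⠿⠿⠿⠿⠿⠿⠿⠿
⠿⠿⠿⠿⠿⠿⠿⠿⠿⠿⠿⠿⠿

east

⠀⠀⣿⠴⠒⠒⠿⠿⣿⠀⠀⠀⠀
⠀⠀⣿⣿⠒⠒⣿⠂⠂⠀⠀⠀⠀
⠀⠀⠒⠒⠒⠒⣿⠒⣿⠀⠀⠀⠀
⠀⠀⠴⠒⠒⠴⠒⠒⠿⠀⠀⠀⠀
⠀⠀⠒⠂⠒⠴⠒⠒⣿⠀⠀⠀⠀
⠀⠀⠒⠒⠒⠒⠴⠒⠒⠀⠀⠀⠀
⠀⠀⠴⠒⠒⣿⣾⠂⣿⠀⠀⠀⠀
⠿⠿⠿⠿⠿⠿⠿⠿⠿⠿⠿⠿⠿
⠿⠿⠿⠿⠿⠿⠿⠿⠿⠿⠿⠿⠿
⠿⠿⠿⠿⠿⠿⠿⠿⠿⠿⠿⠿⠿
⠿⠿⠿⠿⠿⠿⠿⠿⠿⠿⠿⠿⠿
⠿⠿⠿⠿⠿⠿⠿⠿⠿⠿⠿⠿⠿
⠿⠿⠿⠿⠿⠿⠿⠿⠿⠿⠿⠿⠿

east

⠀⣿⠴⠒⠒⠿⠿⣿⠀⠀⠀⠀⠀
⠀⣿⣿⠒⠒⣿⠂⠂⠀⠀⠀⠀⠀
⠀⠒⠒⠒⠒⣿⠒⣿⠀⠀⠀⠀⠀
⠀⠴⠒⠒⠴⠒⠒⠿⠀⠀⠀⠀⠀
⠀⠒⠂⠒⠴⠒⠒⣿⠿⠀⠀⠀⠀
⠀⠒⠒⠒⠒⠴⠒⠒⠒⠀⠀⠀⠀
⠀⠴⠒⠒⣿⠒⣾⣿⠿⠀⠀⠀⠀
⠿⠿⠿⠿⠿⠿⠿⠿⠿⠿⠿⠿⠿
⠿⠿⠿⠿⠿⠿⠿⠿⠿⠿⠿⠿⠿
⠿⠿⠿⠿⠿⠿⠿⠿⠿⠿⠿⠿⠿
⠿⠿⠿⠿⠿⠿⠿⠿⠿⠿⠿⠿⠿
⠿⠿⠿⠿⠿⠿⠿⠿⠿⠿⠿⠿⠿
⠿⠿⠿⠿⠿⠿⠿⠿⠿⠿⠿⠿⠿

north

⠀⠀⠀⠀⠀⠀⠀⠀⠀⠀⠀⠀⠀
⠀⣿⠴⠒⠒⠿⠿⣿⠀⠀⠀⠀⠀
⠀⣿⣿⠒⠒⣿⠂⠂⠀⠀⠀⠀⠀
⠀⠒⠒⠒⠒⣿⠒⣿⠀⠀⠀⠀⠀
⠀⠴⠒⠒⠴⠒⠒⠿⠒⠀⠀⠀⠀
⠀⠒⠂⠒⠴⠒⠒⣿⠿⠀⠀⠀⠀
⠀⠒⠒⠒⠒⠴⣾⠒⠒⠀⠀⠀⠀
⠀⠴⠒⠒⣿⠒⠂⣿⠿⠀⠀⠀⠀
⠿⠿⠿⠿⠿⠿⠿⠿⠿⠿⠿⠿⠿
⠿⠿⠿⠿⠿⠿⠿⠿⠿⠿⠿⠿⠿
⠿⠿⠿⠿⠿⠿⠿⠿⠿⠿⠿⠿⠿
⠿⠿⠿⠿⠿⠿⠿⠿⠿⠿⠿⠿⠿
⠿⠿⠿⠿⠿⠿⠿⠿⠿⠿⠿⠿⠿

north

⠀⠀⠀⠀⠀⠀⠀⠀⠀⠀⠀⠀⠀
⠀⠀⠀⠀⠀⠀⠀⠀⠀⠀⠀⠀⠀
⠀⣿⠴⠒⠒⠿⠿⣿⠀⠀⠀⠀⠀
⠀⣿⣿⠒⠒⣿⠂⠂⠀⠀⠀⠀⠀
⠀⠒⠒⠒⠒⣿⠒⣿⠴⠀⠀⠀⠀
⠀⠴⠒⠒⠴⠒⠒⠿⠒⠀⠀⠀⠀
⠀⠒⠂⠒⠴⠒⣾⣿⠿⠀⠀⠀⠀
⠀⠒⠒⠒⠒⠴⠒⠒⠒⠀⠀⠀⠀
⠀⠴⠒⠒⣿⠒⠂⣿⠿⠀⠀⠀⠀
⠿⠿⠿⠿⠿⠿⠿⠿⠿⠿⠿⠿⠿
⠿⠿⠿⠿⠿⠿⠿⠿⠿⠿⠿⠿⠿
⠿⠿⠿⠿⠿⠿⠿⠿⠿⠿⠿⠿⠿
⠿⠿⠿⠿⠿⠿⠿⠿⠿⠿⠿⠿⠿

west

⠀⠀⠀⠀⠀⠀⠀⠀⠀⠀⠀⠀⠀
⠀⠀⠀⠀⠀⠀⠀⠀⠀⠀⠀⠀⠀
⠀⠀⣿⠴⠒⠒⠿⠿⣿⠀⠀⠀⠀
⠀⠀⣿⣿⠒⠒⣿⠂⠂⠀⠀⠀⠀
⠀⠀⠒⠒⠒⠒⣿⠒⣿⠴⠀⠀⠀
⠀⠀⠴⠒⠒⠴⠒⠒⠿⠒⠀⠀⠀
⠀⠀⠒⠂⠒⠴⣾⠒⣿⠿⠀⠀⠀
⠀⠀⠒⠒⠒⠒⠴⠒⠒⠒⠀⠀⠀
⠀⠀⠴⠒⠒⣿⠒⠂⣿⠿⠀⠀⠀
⠿⠿⠿⠿⠿⠿⠿⠿⠿⠿⠿⠿⠿
⠿⠿⠿⠿⠿⠿⠿⠿⠿⠿⠿⠿⠿
⠿⠿⠿⠿⠿⠿⠿⠿⠿⠿⠿⠿⠿
⠿⠿⠿⠿⠿⠿⠿⠿⠿⠿⠿⠿⠿

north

⠀⠀⠀⠀⠀⠀⠀⠀⠀⠀⠀⠀⠀
⠀⠀⠀⠀⠀⠀⠀⠀⠀⠀⠀⠀⠀
⠀⠀⠀⠀⠀⠀⠀⠀⠀⠀⠀⠀⠀
⠀⠀⣿⠴⠒⠒⠿⠿⣿⠀⠀⠀⠀
⠀⠀⣿⣿⠒⠒⣿⠂⠂⠀⠀⠀⠀
⠀⠀⠒⠒⠒⠒⣿⠒⣿⠴⠀⠀⠀
⠀⠀⠴⠒⠒⠴⣾⠒⠿⠒⠀⠀⠀
⠀⠀⠒⠂⠒⠴⠒⠒⣿⠿⠀⠀⠀
⠀⠀⠒⠒⠒⠒⠴⠒⠒⠒⠀⠀⠀
⠀⠀⠴⠒⠒⣿⠒⠂⣿⠿⠀⠀⠀
⠿⠿⠿⠿⠿⠿⠿⠿⠿⠿⠿⠿⠿
⠿⠿⠿⠿⠿⠿⠿⠿⠿⠿⠿⠿⠿
⠿⠿⠿⠿⠿⠿⠿⠿⠿⠿⠿⠿⠿

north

⠀⠀⠀⠀⠀⠀⠀⠀⠀⠀⠀⠀⠀
⠀⠀⠀⠀⠀⠀⠀⠀⠀⠀⠀⠀⠀
⠀⠀⠀⠀⠀⠀⠀⠀⠀⠀⠀⠀⠀
⠀⠀⠀⠀⠀⠀⠀⠀⠀⠀⠀⠀⠀
⠀⠀⣿⠴⠒⠒⠿⠿⣿⠀⠀⠀⠀
⠀⠀⣿⣿⠒⠒⣿⠂⠂⠀⠀⠀⠀
⠀⠀⠒⠒⠒⠒⣾⠒⣿⠴⠀⠀⠀
⠀⠀⠴⠒⠒⠴⠒⠒⠿⠒⠀⠀⠀
⠀⠀⠒⠂⠒⠴⠒⠒⣿⠿⠀⠀⠀
⠀⠀⠒⠒⠒⠒⠴⠒⠒⠒⠀⠀⠀
⠀⠀⠴⠒⠒⣿⠒⠂⣿⠿⠀⠀⠀
⠿⠿⠿⠿⠿⠿⠿⠿⠿⠿⠿⠿⠿
⠿⠿⠿⠿⠿⠿⠿⠿⠿⠿⠿⠿⠿

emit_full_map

⣿⠴⠒⠒⠿⠿⣿⠀
⣿⣿⠒⠒⣿⠂⠂⠀
⠒⠒⠒⠒⣾⠒⣿⠴
⠴⠒⠒⠴⠒⠒⠿⠒
⠒⠂⠒⠴⠒⠒⣿⠿
⠒⠒⠒⠒⠴⠒⠒⠒
⠴⠒⠒⣿⠒⠂⣿⠿

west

⠀⠀⠀⠀⠀⠀⠀⠀⠀⠀⠀⠀⠀
⠀⠀⠀⠀⠀⠀⠀⠀⠀⠀⠀⠀⠀
⠀⠀⠀⠀⠀⠀⠀⠀⠀⠀⠀⠀⠀
⠀⠀⠀⠀⠀⠀⠀⠀⠀⠀⠀⠀⠀
⠀⠀⠀⣿⠴⠒⠒⠿⠿⣿⠀⠀⠀
⠀⠀⠀⣿⣿⠒⠒⣿⠂⠂⠀⠀⠀
⠀⠀⠀⠒⠒⠒⣾⣿⠒⣿⠴⠀⠀
⠀⠀⠀⠴⠒⠒⠴⠒⠒⠿⠒⠀⠀
⠀⠀⠀⠒⠂⠒⠴⠒⠒⣿⠿⠀⠀
⠀⠀⠀⠒⠒⠒⠒⠴⠒⠒⠒⠀⠀
⠀⠀⠀⠴⠒⠒⣿⠒⠂⣿⠿⠀⠀
⠿⠿⠿⠿⠿⠿⠿⠿⠿⠿⠿⠿⠿
⠿⠿⠿⠿⠿⠿⠿⠿⠿⠿⠿⠿⠿

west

⠀⠀⠀⠀⠀⠀⠀⠀⠀⠀⠀⠀⠀
⠀⠀⠀⠀⠀⠀⠀⠀⠀⠀⠀⠀⠀
⠀⠀⠀⠀⠀⠀⠀⠀⠀⠀⠀⠀⠀
⠀⠀⠀⠀⠀⠀⠀⠀⠀⠀⠀⠀⠀
⠀⠀⠀⠀⣿⠴⠒⠒⠿⠿⣿⠀⠀
⠀⠀⠀⠀⣿⣿⠒⠒⣿⠂⠂⠀⠀
⠀⠀⠀⠀⠒⠒⣾⠒⣿⠒⣿⠴⠀
⠀⠀⠀⠀⠴⠒⠒⠴⠒⠒⠿⠒⠀
⠀⠀⠀⠀⠒⠂⠒⠴⠒⠒⣿⠿⠀
⠀⠀⠀⠀⠒⠒⠒⠒⠴⠒⠒⠒⠀
⠀⠀⠀⠀⠴⠒⠒⣿⠒⠂⣿⠿⠀
⠿⠿⠿⠿⠿⠿⠿⠿⠿⠿⠿⠿⠿
⠿⠿⠿⠿⠿⠿⠿⠿⠿⠿⠿⠿⠿

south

⠀⠀⠀⠀⠀⠀⠀⠀⠀⠀⠀⠀⠀
⠀⠀⠀⠀⠀⠀⠀⠀⠀⠀⠀⠀⠀
⠀⠀⠀⠀⠀⠀⠀⠀⠀⠀⠀⠀⠀
⠀⠀⠀⠀⣿⠴⠒⠒⠿⠿⣿⠀⠀
⠀⠀⠀⠀⣿⣿⠒⠒⣿⠂⠂⠀⠀
⠀⠀⠀⠀⠒⠒⠒⠒⣿⠒⣿⠴⠀
⠀⠀⠀⠀⠴⠒⣾⠴⠒⠒⠿⠒⠀
⠀⠀⠀⠀⠒⠂⠒⠴⠒⠒⣿⠿⠀
⠀⠀⠀⠀⠒⠒⠒⠒⠴⠒⠒⠒⠀
⠀⠀⠀⠀⠴⠒⠒⣿⠒⠂⣿⠿⠀
⠿⠿⠿⠿⠿⠿⠿⠿⠿⠿⠿⠿⠿
⠿⠿⠿⠿⠿⠿⠿⠿⠿⠿⠿⠿⠿
⠿⠿⠿⠿⠿⠿⠿⠿⠿⠿⠿⠿⠿

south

⠀⠀⠀⠀⠀⠀⠀⠀⠀⠀⠀⠀⠀
⠀⠀⠀⠀⠀⠀⠀⠀⠀⠀⠀⠀⠀
⠀⠀⠀⠀⣿⠴⠒⠒⠿⠿⣿⠀⠀
⠀⠀⠀⠀⣿⣿⠒⠒⣿⠂⠂⠀⠀
⠀⠀⠀⠀⠒⠒⠒⠒⣿⠒⣿⠴⠀
⠀⠀⠀⠀⠴⠒⠒⠴⠒⠒⠿⠒⠀
⠀⠀⠀⠀⠒⠂⣾⠴⠒⠒⣿⠿⠀
⠀⠀⠀⠀⠒⠒⠒⠒⠴⠒⠒⠒⠀
⠀⠀⠀⠀⠴⠒⠒⣿⠒⠂⣿⠿⠀
⠿⠿⠿⠿⠿⠿⠿⠿⠿⠿⠿⠿⠿
⠿⠿⠿⠿⠿⠿⠿⠿⠿⠿⠿⠿⠿
⠿⠿⠿⠿⠿⠿⠿⠿⠿⠿⠿⠿⠿
⠿⠿⠿⠿⠿⠿⠿⠿⠿⠿⠿⠿⠿

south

⠀⠀⠀⠀⠀⠀⠀⠀⠀⠀⠀⠀⠀
⠀⠀⠀⠀⣿⠴⠒⠒⠿⠿⣿⠀⠀
⠀⠀⠀⠀⣿⣿⠒⠒⣿⠂⠂⠀⠀
⠀⠀⠀⠀⠒⠒⠒⠒⣿⠒⣿⠴⠀
⠀⠀⠀⠀⠴⠒⠒⠴⠒⠒⠿⠒⠀
⠀⠀⠀⠀⠒⠂⠒⠴⠒⠒⣿⠿⠀
⠀⠀⠀⠀⠒⠒⣾⠒⠴⠒⠒⠒⠀
⠀⠀⠀⠀⠴⠒⠒⣿⠒⠂⣿⠿⠀
⠿⠿⠿⠿⠿⠿⠿⠿⠿⠿⠿⠿⠿
⠿⠿⠿⠿⠿⠿⠿⠿⠿⠿⠿⠿⠿
⠿⠿⠿⠿⠿⠿⠿⠿⠿⠿⠿⠿⠿
⠿⠿⠿⠿⠿⠿⠿⠿⠿⠿⠿⠿⠿
⠿⠿⠿⠿⠿⠿⠿⠿⠿⠿⠿⠿⠿

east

⠀⠀⠀⠀⠀⠀⠀⠀⠀⠀⠀⠀⠀
⠀⠀⠀⣿⠴⠒⠒⠿⠿⣿⠀⠀⠀
⠀⠀⠀⣿⣿⠒⠒⣿⠂⠂⠀⠀⠀
⠀⠀⠀⠒⠒⠒⠒⣿⠒⣿⠴⠀⠀
⠀⠀⠀⠴⠒⠒⠴⠒⠒⠿⠒⠀⠀
⠀⠀⠀⠒⠂⠒⠴⠒⠒⣿⠿⠀⠀
⠀⠀⠀⠒⠒⠒⣾⠴⠒⠒⠒⠀⠀
⠀⠀⠀⠴⠒⠒⣿⠒⠂⣿⠿⠀⠀
⠿⠿⠿⠿⠿⠿⠿⠿⠿⠿⠿⠿⠿
⠿⠿⠿⠿⠿⠿⠿⠿⠿⠿⠿⠿⠿
⠿⠿⠿⠿⠿⠿⠿⠿⠿⠿⠿⠿⠿
⠿⠿⠿⠿⠿⠿⠿⠿⠿⠿⠿⠿⠿
⠿⠿⠿⠿⠿⠿⠿⠿⠿⠿⠿⠿⠿

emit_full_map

⣿⠴⠒⠒⠿⠿⣿⠀
⣿⣿⠒⠒⣿⠂⠂⠀
⠒⠒⠒⠒⣿⠒⣿⠴
⠴⠒⠒⠴⠒⠒⠿⠒
⠒⠂⠒⠴⠒⠒⣿⠿
⠒⠒⠒⣾⠴⠒⠒⠒
⠴⠒⠒⣿⠒⠂⣿⠿


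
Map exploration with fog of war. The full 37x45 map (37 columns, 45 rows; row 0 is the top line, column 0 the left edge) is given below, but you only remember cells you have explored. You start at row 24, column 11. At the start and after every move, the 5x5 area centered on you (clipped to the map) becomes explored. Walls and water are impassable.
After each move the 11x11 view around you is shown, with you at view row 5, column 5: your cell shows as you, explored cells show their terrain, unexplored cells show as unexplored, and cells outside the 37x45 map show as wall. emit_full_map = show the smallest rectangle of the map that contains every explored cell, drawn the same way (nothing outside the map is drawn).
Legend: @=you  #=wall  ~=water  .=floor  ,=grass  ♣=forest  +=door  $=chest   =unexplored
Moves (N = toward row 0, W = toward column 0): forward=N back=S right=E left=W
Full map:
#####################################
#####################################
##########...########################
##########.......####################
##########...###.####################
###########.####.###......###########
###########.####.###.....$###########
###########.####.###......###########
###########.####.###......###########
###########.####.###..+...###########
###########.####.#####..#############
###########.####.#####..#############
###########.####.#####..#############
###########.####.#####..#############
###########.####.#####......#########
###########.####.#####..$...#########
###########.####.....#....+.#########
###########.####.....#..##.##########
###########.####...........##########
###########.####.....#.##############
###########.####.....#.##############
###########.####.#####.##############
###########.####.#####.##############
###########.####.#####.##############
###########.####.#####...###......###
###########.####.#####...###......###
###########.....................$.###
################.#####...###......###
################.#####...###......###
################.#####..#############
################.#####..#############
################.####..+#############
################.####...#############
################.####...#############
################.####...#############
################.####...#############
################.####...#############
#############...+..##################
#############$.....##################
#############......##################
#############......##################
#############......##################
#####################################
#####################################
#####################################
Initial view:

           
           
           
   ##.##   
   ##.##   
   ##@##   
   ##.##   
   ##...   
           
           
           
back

           
           
   ##.##   
   ##.##   
   ##.##   
   ##@##   
   ##...   
   #####   
           
           
           

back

           
   ##.##   
   ##.##   
   ##.##   
   ##.##   
   ##@..   
   #####   
   #####   
           
           
           

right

           
  ##.##    
  ##.##    
  ##.###   
  ##.###   
  ##.@..   
  ######   
  ######   
           
           
           

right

           
 ##.##     
 ##.##     
 ##.####   
 ##.####   
 ##..@..   
 #######   
 #######   
           
           
           

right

           
##.##      
##.##      
##.####.   
##.####.   
##...@..   
#######.   
#######.   
           
           
           

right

           
#.##       
#.##       
#.####.#   
#.####.#   
#....@..   
######.#   
######.#   
           
           
           

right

           
.##        
.##        
.####.##   
.####.##   
.....@..   
#####.##   
#####.##   
           
           
           

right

           
##         
##         
####.###   
####.###   
.....@..   
####.###   
####.###   
           
           
           

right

           
#          
#          
###.####   
###.####   
.....@..   
###.####   
###.####   
           
           
           

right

           
           
           
##.#####   
##.#####   
.....@..   
##.#####   
##.#####   
           
           
           

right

           
           
           
#.#####.   
#.#####.   
.....@..   
#.#####.   
#.#####.   
           
           
           

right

           
           
           
.#####..   
.#####..   
.....@..   
.#####..   
.#####..   
           
           
           

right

           
           
           
#####...   
#####...   
.....@..   
#####...   
#####...   
           
           
           

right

           
           
           
####...#   
####...#   
.....@..   
####...#   
####...#   
           
           
           

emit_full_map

##.##            
##.##            
##.####.#####...#
##.####.#####...#
##............@..
#######.#####...#
#######.#####...#

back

           
           
####...#   
####...#   
........   
####.@.#   
####...#   
   #..##   
           
           
           

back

           
####...#   
####...#   
........   
####...#   
####.@.#   
   #..##   
   #..##   
           
           
           

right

           
###...#    
###...#    
........   
###...##   
###..@##   
  #..###   
  #..###   
           
           
           

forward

           
           
###...#    
###...##   
........   
###..@##   
###...##   
  #..###   
  #..###   
           
           

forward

           
           
           
###...##   
###...##   
.....@..   
###...##   
###...##   
  #..###   
  #..###   
           

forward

           
           
           
   .####   
###...##   
###..@##   
........   
###...##   
###...##   
  #..###   
  #..###   

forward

           
           
           
   .####   
   .####   
###..@##   
###...##   
........   
###...##   
###...##   
  #..###   

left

           
           
           
   #.####  
   #.####  
####.@.##  
####...##  
.........  
####...##  
####...##  
   #..###  

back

           
           
   #.####  
   #.####  
####...##  
####.@.##  
.........  
####...##  
####...##  
   #..###  
   #..###  

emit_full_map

##.##       #.####
##.##       #.####
##.####.#####...##
##.####.#####.@.##
##................
#######.#####...##
#######.#####...##
            #..###
            #..###

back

           
   #.####  
   #.####  
####...##  
####...##  
.....@...  
####...##  
####...##  
   #..###  
   #..###  
           

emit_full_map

##.##       #.####
##.##       #.####
##.####.#####...##
##.####.#####...##
##............@...
#######.#####...##
#######.#####...##
            #..###
            #..###


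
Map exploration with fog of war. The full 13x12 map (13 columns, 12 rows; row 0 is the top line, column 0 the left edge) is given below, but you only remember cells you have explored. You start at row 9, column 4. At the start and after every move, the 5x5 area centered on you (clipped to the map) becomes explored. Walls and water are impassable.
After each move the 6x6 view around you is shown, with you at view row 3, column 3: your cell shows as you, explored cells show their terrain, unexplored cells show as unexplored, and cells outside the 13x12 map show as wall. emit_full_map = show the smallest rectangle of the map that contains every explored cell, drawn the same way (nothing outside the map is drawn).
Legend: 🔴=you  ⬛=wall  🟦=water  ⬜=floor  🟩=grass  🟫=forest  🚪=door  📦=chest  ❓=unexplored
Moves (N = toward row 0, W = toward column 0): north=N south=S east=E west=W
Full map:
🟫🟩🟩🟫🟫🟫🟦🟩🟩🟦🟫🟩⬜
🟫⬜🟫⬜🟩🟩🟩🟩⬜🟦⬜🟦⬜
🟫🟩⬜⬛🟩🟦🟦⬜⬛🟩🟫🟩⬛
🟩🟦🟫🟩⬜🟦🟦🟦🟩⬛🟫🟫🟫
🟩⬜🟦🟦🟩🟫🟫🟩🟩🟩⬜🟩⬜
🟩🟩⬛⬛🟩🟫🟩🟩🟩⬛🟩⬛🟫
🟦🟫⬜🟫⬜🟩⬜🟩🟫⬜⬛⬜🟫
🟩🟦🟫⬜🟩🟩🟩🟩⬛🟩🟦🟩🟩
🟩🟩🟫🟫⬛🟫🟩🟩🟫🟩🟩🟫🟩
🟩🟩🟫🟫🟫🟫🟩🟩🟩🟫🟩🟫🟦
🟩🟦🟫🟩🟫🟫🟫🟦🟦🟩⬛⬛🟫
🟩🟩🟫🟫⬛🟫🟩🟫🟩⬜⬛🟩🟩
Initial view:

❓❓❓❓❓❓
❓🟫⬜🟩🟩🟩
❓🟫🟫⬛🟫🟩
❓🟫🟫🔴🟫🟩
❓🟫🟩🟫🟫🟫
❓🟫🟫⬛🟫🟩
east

❓❓❓❓❓❓
🟫⬜🟩🟩🟩🟩
🟫🟫⬛🟫🟩🟩
🟫🟫🟫🔴🟩🟩
🟫🟩🟫🟫🟫🟦
🟫🟫⬛🟫🟩🟫

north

❓❓❓❓❓❓
❓🟫⬜🟩⬜🟩
🟫⬜🟩🟩🟩🟩
🟫🟫⬛🔴🟩🟩
🟫🟫🟫🟫🟩🟩
🟫🟩🟫🟫🟫🟦

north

❓❓❓❓❓❓
❓⬛🟩🟫🟩🟩
❓🟫⬜🟩⬜🟩
🟫⬜🟩🔴🟩🟩
🟫🟫⬛🟫🟩🟩
🟫🟫🟫🟫🟩🟩

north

❓❓❓❓❓❓
❓🟦🟩🟫🟫🟩
❓⬛🟩🟫🟩🟩
❓🟫⬜🔴⬜🟩
🟫⬜🟩🟩🟩🟩
🟫🟫⬛🟫🟩🟩

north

❓❓❓❓❓❓
❓🟩⬜🟦🟦🟦
❓🟦🟩🟫🟫🟩
❓⬛🟩🔴🟩🟩
❓🟫⬜🟩⬜🟩
🟫⬜🟩🟩🟩🟩

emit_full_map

❓🟩⬜🟦🟦🟦
❓🟦🟩🟫🟫🟩
❓⬛🟩🔴🟩🟩
❓🟫⬜🟩⬜🟩
🟫⬜🟩🟩🟩🟩
🟫🟫⬛🟫🟩🟩
🟫🟫🟫🟫🟩🟩
🟫🟩🟫🟫🟫🟦
🟫🟫⬛🟫🟩🟫

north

❓❓❓❓❓❓
❓⬛🟩🟦🟦⬜
❓🟩⬜🟦🟦🟦
❓🟦🟩🔴🟫🟩
❓⬛🟩🟫🟩🟩
❓🟫⬜🟩⬜🟩

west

❓❓❓❓❓❓
❓⬜⬛🟩🟦🟦
❓🟫🟩⬜🟦🟦
❓🟦🟦🔴🟫🟫
❓⬛⬛🟩🟫🟩
❓⬜🟫⬜🟩⬜

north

❓❓❓❓❓❓
❓🟫⬜🟩🟩🟩
❓⬜⬛🟩🟦🟦
❓🟫🟩🔴🟦🟦
❓🟦🟦🟩🟫🟫
❓⬛⬛🟩🟫🟩

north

⬛⬛⬛⬛⬛⬛
❓🟩🟫🟫🟫🟦
❓🟫⬜🟩🟩🟩
❓⬜⬛🔴🟦🟦
❓🟫🟩⬜🟦🟦
❓🟦🟦🟩🟫🟫

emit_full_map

🟩🟫🟫🟫🟦❓
🟫⬜🟩🟩🟩❓
⬜⬛🔴🟦🟦⬜
🟫🟩⬜🟦🟦🟦
🟦🟦🟩🟫🟫🟩
⬛⬛🟩🟫🟩🟩
⬜🟫⬜🟩⬜🟩
🟫⬜🟩🟩🟩🟩
🟫🟫⬛🟫🟩🟩
🟫🟫🟫🟫🟩🟩
🟫🟩🟫🟫🟫🟦
🟫🟫⬛🟫🟩🟫

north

⬛⬛⬛⬛⬛⬛
⬛⬛⬛⬛⬛⬛
❓🟩🟫🟫🟫🟦
❓🟫⬜🔴🟩🟩
❓⬜⬛🟩🟦🟦
❓🟫🟩⬜🟦🟦

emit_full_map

🟩🟫🟫🟫🟦❓
🟫⬜🔴🟩🟩❓
⬜⬛🟩🟦🟦⬜
🟫🟩⬜🟦🟦🟦
🟦🟦🟩🟫🟫🟩
⬛⬛🟩🟫🟩🟩
⬜🟫⬜🟩⬜🟩
🟫⬜🟩🟩🟩🟩
🟫🟫⬛🟫🟩🟩
🟫🟫🟫🟫🟩🟩
🟫🟩🟫🟫🟫🟦
🟫🟫⬛🟫🟩🟫


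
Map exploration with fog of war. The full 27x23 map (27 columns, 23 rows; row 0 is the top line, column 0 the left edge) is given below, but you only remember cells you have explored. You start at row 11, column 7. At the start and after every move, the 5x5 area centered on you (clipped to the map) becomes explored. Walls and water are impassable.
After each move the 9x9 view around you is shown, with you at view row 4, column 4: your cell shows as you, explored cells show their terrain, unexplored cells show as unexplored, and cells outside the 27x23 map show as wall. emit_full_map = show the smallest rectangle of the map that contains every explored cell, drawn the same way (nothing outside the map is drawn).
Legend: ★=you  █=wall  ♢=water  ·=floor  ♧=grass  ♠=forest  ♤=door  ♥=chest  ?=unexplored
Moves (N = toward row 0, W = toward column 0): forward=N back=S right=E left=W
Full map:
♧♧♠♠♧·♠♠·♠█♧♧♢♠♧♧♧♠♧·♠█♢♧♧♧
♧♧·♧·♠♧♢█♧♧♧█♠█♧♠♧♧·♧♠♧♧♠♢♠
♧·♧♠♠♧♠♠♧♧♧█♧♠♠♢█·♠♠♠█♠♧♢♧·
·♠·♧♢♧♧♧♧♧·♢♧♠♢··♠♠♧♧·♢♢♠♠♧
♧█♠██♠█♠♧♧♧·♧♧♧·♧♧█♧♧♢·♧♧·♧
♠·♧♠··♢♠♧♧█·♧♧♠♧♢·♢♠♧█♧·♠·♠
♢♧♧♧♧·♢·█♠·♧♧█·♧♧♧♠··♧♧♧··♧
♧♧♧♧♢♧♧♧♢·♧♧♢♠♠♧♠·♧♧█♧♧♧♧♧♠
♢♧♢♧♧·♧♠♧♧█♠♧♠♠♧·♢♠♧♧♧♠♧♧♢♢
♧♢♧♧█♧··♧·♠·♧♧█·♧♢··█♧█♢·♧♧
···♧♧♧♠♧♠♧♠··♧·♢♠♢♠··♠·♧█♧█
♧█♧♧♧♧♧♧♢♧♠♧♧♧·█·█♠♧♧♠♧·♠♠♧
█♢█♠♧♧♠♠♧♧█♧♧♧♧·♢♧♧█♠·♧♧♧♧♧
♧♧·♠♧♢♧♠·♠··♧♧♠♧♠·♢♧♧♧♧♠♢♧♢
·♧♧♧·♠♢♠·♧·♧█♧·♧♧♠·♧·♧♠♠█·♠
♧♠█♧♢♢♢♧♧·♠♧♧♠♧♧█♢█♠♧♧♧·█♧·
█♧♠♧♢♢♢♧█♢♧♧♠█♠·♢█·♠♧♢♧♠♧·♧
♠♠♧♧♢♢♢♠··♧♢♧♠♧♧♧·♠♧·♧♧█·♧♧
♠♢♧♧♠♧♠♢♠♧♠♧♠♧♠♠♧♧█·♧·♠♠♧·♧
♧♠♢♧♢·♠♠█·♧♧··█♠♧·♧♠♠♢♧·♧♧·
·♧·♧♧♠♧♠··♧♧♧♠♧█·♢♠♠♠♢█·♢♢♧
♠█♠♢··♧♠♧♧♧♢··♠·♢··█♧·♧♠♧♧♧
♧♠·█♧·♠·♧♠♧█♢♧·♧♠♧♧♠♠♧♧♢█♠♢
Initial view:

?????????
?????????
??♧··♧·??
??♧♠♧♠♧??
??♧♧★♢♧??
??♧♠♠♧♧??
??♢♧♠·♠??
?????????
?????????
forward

?????????
?????????
??·♧♠♧♧??
??♧··♧·??
??♧♠★♠♧??
??♧♧♧♢♧??
??♧♠♠♧♧??
??♢♧♠·♠??
?????????

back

?????????
??·♧♠♧♧??
??♧··♧·??
??♧♠♧♠♧??
??♧♧★♢♧??
??♧♠♠♧♧??
??♢♧♠·♠??
?????????
?????????

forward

?????????
?????????
??·♧♠♧♧??
??♧··♧·??
??♧♠★♠♧??
??♧♧♧♢♧??
??♧♠♠♧♧??
??♢♧♠·♠??
?????????

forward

?????????
?????????
??♧♧♧♢·??
??·♧♠♧♧??
??♧·★♧·??
??♧♠♧♠♧??
??♧♧♧♢♧??
??♧♠♠♧♧??
??♢♧♠·♠??

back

?????????
??♧♧♧♢·??
??·♧♠♧♧??
??♧··♧·??
??♧♠★♠♧??
??♧♧♧♢♧??
??♧♠♠♧♧??
??♢♧♠·♠??
?????????

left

?????????
???♧♧♧♢·?
??♧·♧♠♧♧?
??█♧··♧·?
??♧♧★♧♠♧?
??♧♧♧♧♢♧?
??♧♧♠♠♧♧?
???♢♧♠·♠?
?????????

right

?????????
??♧♧♧♢·??
?♧·♧♠♧♧??
?█♧··♧·??
?♧♧♠★♠♧??
?♧♧♧♧♢♧??
?♧♧♠♠♧♧??
??♢♧♠·♠??
?????????

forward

?????????
?????????
??♧♧♧♢·??
?♧·♧♠♧♧??
?█♧·★♧·??
?♧♧♠♧♠♧??
?♧♧♧♧♢♧??
?♧♧♠♠♧♧??
??♢♧♠·♠??

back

?????????
??♧♧♧♢·??
?♧·♧♠♧♧??
?█♧··♧·??
?♧♧♠★♠♧??
?♧♧♧♧♢♧??
?♧♧♠♠♧♧??
??♢♧♠·♠??
?????????

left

?????????
???♧♧♧♢·?
??♧·♧♠♧♧?
??█♧··♧·?
??♧♧★♧♠♧?
??♧♧♧♧♢♧?
??♧♧♠♠♧♧?
???♢♧♠·♠?
?????????

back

???♧♧♧♢·?
??♧·♧♠♧♧?
??█♧··♧·?
??♧♧♠♧♠♧?
??♧♧★♧♢♧?
??♧♧♠♠♧♧?
??♧♢♧♠·♠?
?????????
?????????

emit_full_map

?♧♧♧♢·
♧·♧♠♧♧
█♧··♧·
♧♧♠♧♠♧
♧♧★♧♢♧
♧♧♠♠♧♧
♧♢♧♠·♠

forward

?????????
???♧♧♧♢·?
??♧·♧♠♧♧?
??█♧··♧·?
??♧♧★♧♠♧?
??♧♧♧♧♢♧?
??♧♧♠♠♧♧?
??♧♢♧♠·♠?
?????????

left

?????????
????♧♧♧♢·
??♧♧·♧♠♧♧
??♧█♧··♧·
??♧♧★♠♧♠♧
??♧♧♧♧♧♢♧
??♠♧♧♠♠♧♧
???♧♢♧♠·♠
?????????

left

?????????
?????♧♧♧♢
??♢♧♧·♧♠♧
??♧♧█♧··♧
??·♧★♧♠♧♠
??♧♧♧♧♧♧♢
??█♠♧♧♠♠♧
????♧♢♧♠·
?????????

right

?????????
????♧♧♧♢·
?♢♧♧·♧♠♧♧
?♧♧█♧··♧·
?·♧♧★♠♧♠♧
?♧♧♧♧♧♧♢♧
?█♠♧♧♠♠♧♧
???♧♢♧♠·♠
?????????

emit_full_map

???♧♧♧♢·
♢♧♧·♧♠♧♧
♧♧█♧··♧·
·♧♧★♠♧♠♧
♧♧♧♧♧♧♢♧
█♠♧♧♠♠♧♧
??♧♢♧♠·♠

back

????♧♧♧♢·
?♢♧♧·♧♠♧♧
?♧♧█♧··♧·
?·♧♧♧♠♧♠♧
?♧♧♧★♧♧♢♧
?█♠♧♧♠♠♧♧
??♠♧♢♧♠·♠
?????????
?????????

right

???♧♧♧♢·?
♢♧♧·♧♠♧♧?
♧♧█♧··♧·?
·♧♧♧♠♧♠♧?
♧♧♧♧★♧♢♧?
█♠♧♧♠♠♧♧?
?♠♧♢♧♠·♠?
?????????
?????????

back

♢♧♧·♧♠♧♧?
♧♧█♧··♧·?
·♧♧♧♠♧♠♧?
♧♧♧♧♧♧♢♧?
█♠♧♧★♠♧♧?
?♠♧♢♧♠·♠?
??·♠♢♠·??
?????????
?????????

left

?♢♧♧·♧♠♧♧
?♧♧█♧··♧·
?·♧♧♧♠♧♠♧
?♧♧♧♧♧♧♢♧
?█♠♧★♠♠♧♧
??♠♧♢♧♠·♠
??♧·♠♢♠·?
?????????
?????????

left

??♢♧♧·♧♠♧
??♧♧█♧··♧
??·♧♧♧♠♧♠
??♧♧♧♧♧♧♢
??█♠★♧♠♠♧
??·♠♧♢♧♠·
??♧♧·♠♢♠·
?????????
?????????

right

?♢♧♧·♧♠♧♧
?♧♧█♧··♧·
?·♧♧♧♠♧♠♧
?♧♧♧♧♧♧♢♧
?█♠♧★♠♠♧♧
?·♠♧♢♧♠·♠
?♧♧·♠♢♠·?
?????????
?????????

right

♢♧♧·♧♠♧♧?
♧♧█♧··♧·?
·♧♧♧♠♧♠♧?
♧♧♧♧♧♧♢♧?
█♠♧♧★♠♧♧?
·♠♧♢♧♠·♠?
♧♧·♠♢♠·??
?????????
?????????

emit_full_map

???♧♧♧♢·
♢♧♧·♧♠♧♧
♧♧█♧··♧·
·♧♧♧♠♧♠♧
♧♧♧♧♧♧♢♧
█♠♧♧★♠♧♧
·♠♧♢♧♠·♠
♧♧·♠♢♠·?

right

♧♧·♧♠♧♧??
♧█♧··♧·??
♧♧♧♠♧♠♧??
♧♧♧♧♧♢♧??
♠♧♧♠★♧♧??
♠♧♢♧♠·♠??
♧·♠♢♠·♧??
?????????
?????????

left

♢♧♧·♧♠♧♧?
♧♧█♧··♧·?
·♧♧♧♠♧♠♧?
♧♧♧♧♧♧♢♧?
█♠♧♧★♠♧♧?
·♠♧♢♧♠·♠?
♧♧·♠♢♠·♧?
?????????
?????????

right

♧♧·♧♠♧♧??
♧█♧··♧·??
♧♧♧♠♧♠♧??
♧♧♧♧♧♢♧??
♠♧♧♠★♧♧??
♠♧♢♧♠·♠??
♧·♠♢♠·♧??
?????????
?????????

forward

??♧♧♧♢·??
♧♧·♧♠♧♧??
♧█♧··♧·??
♧♧♧♠♧♠♧??
♧♧♧♧★♢♧??
♠♧♧♠♠♧♧??
♠♧♢♧♠·♠??
♧·♠♢♠·♧??
?????????

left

???♧♧♧♢·?
♢♧♧·♧♠♧♧?
♧♧█♧··♧·?
·♧♧♧♠♧♠♧?
♧♧♧♧★♧♢♧?
█♠♧♧♠♠♧♧?
·♠♧♢♧♠·♠?
♧♧·♠♢♠·♧?
?????????

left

????♧♧♧♢·
?♢♧♧·♧♠♧♧
?♧♧█♧··♧·
?·♧♧♧♠♧♠♧
?♧♧♧★♧♧♢♧
?█♠♧♧♠♠♧♧
?·♠♧♢♧♠·♠
?♧♧·♠♢♠·♧
?????????

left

?????♧♧♧♢
??♢♧♧·♧♠♧
??♧♧█♧··♧
??·♧♧♧♠♧♠
??♧♧★♧♧♧♢
??█♠♧♧♠♠♧
??·♠♧♢♧♠·
??♧♧·♠♢♠·
?????????

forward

?????????
?????♧♧♧♢
??♢♧♧·♧♠♧
??♧♧█♧··♧
??·♧★♧♠♧♠
??♧♧♧♧♧♧♢
??█♠♧♧♠♠♧
??·♠♧♢♧♠·
??♧♧·♠♢♠·

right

?????????
????♧♧♧♢·
?♢♧♧·♧♠♧♧
?♧♧█♧··♧·
?·♧♧★♠♧♠♧
?♧♧♧♧♧♧♢♧
?█♠♧♧♠♠♧♧
?·♠♧♢♧♠·♠
?♧♧·♠♢♠·♧

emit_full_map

???♧♧♧♢·
♢♧♧·♧♠♧♧
♧♧█♧··♧·
·♧♧★♠♧♠♧
♧♧♧♧♧♧♢♧
█♠♧♧♠♠♧♧
·♠♧♢♧♠·♠
♧♧·♠♢♠·♧

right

?????????
???♧♧♧♢·?
♢♧♧·♧♠♧♧?
♧♧█♧··♧·?
·♧♧♧★♧♠♧?
♧♧♧♧♧♧♢♧?
█♠♧♧♠♠♧♧?
·♠♧♢♧♠·♠?
♧♧·♠♢♠·♧?

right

?????????
??♧♧♧♢·??
♧♧·♧♠♧♧??
♧█♧··♧·??
♧♧♧♠★♠♧??
♧♧♧♧♧♢♧??
♠♧♧♠♠♧♧??
♠♧♢♧♠·♠??
♧·♠♢♠·♧??

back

??♧♧♧♢·??
♧♧·♧♠♧♧??
♧█♧··♧·??
♧♧♧♠♧♠♧??
♧♧♧♧★♢♧??
♠♧♧♠♠♧♧??
♠♧♢♧♠·♠??
♧·♠♢♠·♧??
?????????

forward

?????????
??♧♧♧♢·??
♧♧·♧♠♧♧??
♧█♧··♧·??
♧♧♧♠★♠♧??
♧♧♧♧♧♢♧??
♠♧♧♠♠♧♧??
♠♧♢♧♠·♠??
♧·♠♢♠·♧??

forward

?????????
?????????
??♧♧♧♢·??
♧♧·♧♠♧♧??
♧█♧·★♧·??
♧♧♧♠♧♠♧??
♧♧♧♧♧♢♧??
♠♧♧♠♠♧♧??
♠♧♢♧♠·♠??

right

?????????
?????????
?♧♧♧♢·♧??
♧·♧♠♧♧█??
█♧··★·♠??
♧♧♠♧♠♧♠??
♧♧♧♧♢♧♠??
♧♧♠♠♧♧???
♧♢♧♠·♠???

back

?????????
?♧♧♧♢·♧??
♧·♧♠♧♧█??
█♧··♧·♠??
♧♧♠♧★♧♠??
♧♧♧♧♢♧♠??
♧♧♠♠♧♧█??
♧♢♧♠·♠???
·♠♢♠·♧???

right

?????????
♧♧♧♢·♧???
·♧♠♧♧█♠??
♧··♧·♠·??
♧♠♧♠★♠·??
♧♧♧♢♧♠♧??
♧♠♠♧♧█♧??
♢♧♠·♠????
♠♢♠·♧????

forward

?????????
?????????
♧♧♧♢·♧♧??
·♧♠♧♧█♠??
♧··♧★♠·??
♧♠♧♠♧♠·??
♧♧♧♢♧♠♧??
♧♠♠♧♧█♧??
♢♧♠·♠????

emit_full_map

???♧♧♧♢·♧♧
♢♧♧·♧♠♧♧█♠
♧♧█♧··♧★♠·
·♧♧♧♠♧♠♧♠·
♧♧♧♧♧♧♢♧♠♧
█♠♧♧♠♠♧♧█♧
·♠♧♢♧♠·♠??
♧♧·♠♢♠·♧??


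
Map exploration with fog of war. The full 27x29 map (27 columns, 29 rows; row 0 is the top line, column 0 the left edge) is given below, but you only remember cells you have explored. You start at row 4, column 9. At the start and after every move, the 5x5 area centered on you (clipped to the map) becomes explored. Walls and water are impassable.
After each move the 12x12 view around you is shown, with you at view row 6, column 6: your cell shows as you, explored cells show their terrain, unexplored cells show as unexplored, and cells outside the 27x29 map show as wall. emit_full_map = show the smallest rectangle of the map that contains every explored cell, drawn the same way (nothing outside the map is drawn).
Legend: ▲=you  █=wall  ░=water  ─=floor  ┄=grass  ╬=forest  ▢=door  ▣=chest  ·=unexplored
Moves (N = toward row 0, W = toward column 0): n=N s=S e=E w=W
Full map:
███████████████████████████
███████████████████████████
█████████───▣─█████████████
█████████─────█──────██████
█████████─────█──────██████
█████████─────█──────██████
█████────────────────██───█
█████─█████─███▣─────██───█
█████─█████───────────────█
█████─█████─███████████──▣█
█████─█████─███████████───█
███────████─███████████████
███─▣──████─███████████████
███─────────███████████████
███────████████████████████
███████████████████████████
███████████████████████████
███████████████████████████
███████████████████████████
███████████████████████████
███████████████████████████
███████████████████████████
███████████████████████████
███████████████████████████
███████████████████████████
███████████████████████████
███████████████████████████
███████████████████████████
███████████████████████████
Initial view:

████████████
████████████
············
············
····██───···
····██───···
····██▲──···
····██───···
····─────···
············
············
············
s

████████████
············
············
····██───···
····██───···
····██───···
····██▲──···
····─────···
····████─···
············
············
············

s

············
············
····██───···
····██───···
····██───···
····██───···
····──▲──···
····████─···
····████─···
············
············
············

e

············
············
···██───····
···██───····
···██────···
···██────···
···───▲──···
···████─█···
···████──···
············
············
············

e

············
············
··██───·····
··██───·····
··██─────···
··██─────···
··────▲──···
··████─██···
··████───···
············
············
············

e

············
············
·██───······
·██───······
·██─────█···
·██─────█···
·─────▲──···
·████─███···
·████────···
············
············
············

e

············
············
██───·······
██───·······
██─────█─···
██─────█─···
──────▲──···
████─███▣···
████─────···
············
············
············

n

████████████
············
············
██───·······
██─────█─···
██─────█─···
██────▲█─···
─────────···
████─███▣···
████─────···
············
············

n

████████████
████████████
············
············
██───▣─██···
██─────█─···
██────▲█─···
██─────█─···
─────────···
████─███▣···
████─────···
············

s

████████████
············
············
██───▣─██···
██─────█─···
██─────█─···
██────▲█─···
─────────···
████─███▣···
████─────···
············
············

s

············
············
██───▣─██···
██─────█─···
██─────█─···
██─────█─···
──────▲──···
████─███▣···
████─────···
············
············
············

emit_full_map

██───▣─██
██─────█─
██─────█─
██─────█─
──────▲──
████─███▣
████─────

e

············
············
█───▣─██····
█─────█─····
█─────█──···
█─────█──···
──────▲──···
███─███▣─···
███──────···
············
············
············

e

············
············
───▣─██·····
─────█─·····
─────█───···
─────█───···
──────▲──···
██─███▣──···
██───────···
············
············
············

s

············
───▣─██·····
─────█─·····
─────█───···
─────█───···
─────────···
██─███▲──···
██───────···
····█████···
············
············
············

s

───▣─██·····
─────█─·····
─────█───···
─────█───···
─────────···
██─███▣──···
██────▲──···
····█████···
····█████···
············
············
············

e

──▣─██······
────█─······
────█───····
────█───····
─────────···
█─███▣───···
█─────▲──···
···██████···
···██████···
············
············
············

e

─▣─██·······
───█─·······
───█───·····
───█───·····
─────────···
─███▣────···
──────▲──···
··███████···
··███████···
············
············
············

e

▣─██········
──█─········
──█───······
──█───······
─────────···
███▣─────···
──────▲──···
·████████···
·████████···
············
············
············

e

─██·········
─█─·········
─█───·······
─█───·······
────────█···
██▣─────█···
──────▲──···
█████████···
█████████···
············
············
············

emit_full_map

██───▣─██······
██─────█─······
██─────█───····
██─────█───····
──────────────█
████─███▣─────█
████────────▲──
······█████████
······█████████

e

██··········
█─··········
█───········
█───········
───────██···
█▣─────██···
──────▲──···
█████████···
█████████···
············
············
············

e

█···········
─···········
───·········
───·········
──────██─···
▣─────██─···
──────▲──···
████████─···
████████─···
············
············
············

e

···········█
···········█
──·········█
──·········█
─────██──··█
─────██──··█
──────▲──··█
███████──··█
███████──··█
···········█
···········█
···········█

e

··········██
··········██
─·········██
─·········██
────██───·██
────██───·██
──────▲──·██
██████──▣·██
██████───·██
··········██
··········██
··········██

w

···········█
···········█
──·········█
──·········█
─────██───·█
─────██───·█
──────▲───·█
███████──▣·█
███████───·█
···········█
···········█
···········█

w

█···········
─···········
───·········
───·········
──────██───·
▣─────██───·
──────▲────·
████████──▣·
████████───·
············
············
············

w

██··········
█─··········
█───········
█───········
───────██───
█▣─────██───
──────▲─────
█████████──▣
█████████───
············
············
············

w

─██·········
─█─·········
─█───·······
─█───·······
────────██──
██▣─────██──
──────▲─────
██████████──
██████████──
············
············
············

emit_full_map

██───▣─██··········
██─────█─··········
██─────█───········
██─────█───········
──────────────██───
████─███▣─────██───
████────────▲──────
······██████████──▣
······██████████───
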